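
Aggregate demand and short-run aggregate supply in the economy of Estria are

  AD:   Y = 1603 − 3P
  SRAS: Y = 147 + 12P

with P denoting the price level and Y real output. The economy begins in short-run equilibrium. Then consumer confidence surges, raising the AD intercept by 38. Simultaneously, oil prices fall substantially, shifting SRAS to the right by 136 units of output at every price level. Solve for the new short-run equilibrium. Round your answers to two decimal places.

After both shocks: AD is Y = 1641 − 3P and SRAS is Y = 283 + 12P.
Setting them equal: 1358 = 15P, so P = 90.53.
Substituting into AD, Y = 1369.40.

P = 90.53, Y = 1369.40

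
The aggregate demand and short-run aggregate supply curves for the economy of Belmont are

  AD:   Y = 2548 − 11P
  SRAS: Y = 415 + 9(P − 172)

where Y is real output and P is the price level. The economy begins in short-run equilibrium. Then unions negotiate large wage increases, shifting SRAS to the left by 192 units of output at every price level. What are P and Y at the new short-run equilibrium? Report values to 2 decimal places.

This is a negative supply shock: SRAS shifts left.
New SRAS: Y = 9P − 1325.
Set AD = SRAS: 2548 − 11P = 9P − 1325, so 3873 = 20P and P = 193.65.
Substituting into AD, Y = 417.85.

P = 193.65, Y = 417.85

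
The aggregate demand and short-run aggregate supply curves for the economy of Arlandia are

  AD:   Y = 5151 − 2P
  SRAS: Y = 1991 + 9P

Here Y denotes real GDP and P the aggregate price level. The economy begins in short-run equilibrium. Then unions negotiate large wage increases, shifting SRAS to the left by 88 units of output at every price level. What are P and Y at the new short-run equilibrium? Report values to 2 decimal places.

This is a negative supply shock: SRAS shifts left.
New SRAS: Y = 1903 + 9P.
Set AD = SRAS: 5151 − 2P = 1903 + 9P, so 3248 = 11P and P = 295.27.
Substituting into AD, Y = 4560.45.

P = 295.27, Y = 4560.45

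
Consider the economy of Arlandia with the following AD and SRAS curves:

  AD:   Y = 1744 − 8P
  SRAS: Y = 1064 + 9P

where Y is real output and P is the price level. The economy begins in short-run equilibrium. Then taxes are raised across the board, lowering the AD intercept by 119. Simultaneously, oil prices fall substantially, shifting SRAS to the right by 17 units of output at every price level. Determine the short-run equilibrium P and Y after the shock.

P = 32, Y = 1369

After both shocks: AD is Y = 1625 − 8P and SRAS is Y = 1081 + 9P.
Setting them equal: 544 = 17P, so P = 32.
Y = 1625 − 8·32 = 1369.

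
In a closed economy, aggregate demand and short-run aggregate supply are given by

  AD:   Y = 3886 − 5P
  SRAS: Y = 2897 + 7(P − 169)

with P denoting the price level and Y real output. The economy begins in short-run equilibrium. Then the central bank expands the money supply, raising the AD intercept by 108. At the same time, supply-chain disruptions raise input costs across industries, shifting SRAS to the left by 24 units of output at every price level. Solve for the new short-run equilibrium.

P = 192, Y = 3034

After both shocks: AD is Y = 3994 − 5P and SRAS is Y = 1690 + 7P.
Setting them equal: 2304 = 12P, so P = 192.
Y = 3994 − 5·192 = 3034.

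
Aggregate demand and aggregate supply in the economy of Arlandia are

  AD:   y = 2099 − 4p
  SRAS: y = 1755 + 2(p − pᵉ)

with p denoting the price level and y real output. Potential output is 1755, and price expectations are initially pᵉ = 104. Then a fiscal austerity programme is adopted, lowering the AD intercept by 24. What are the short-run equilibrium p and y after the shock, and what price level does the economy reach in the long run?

AD shifts left: new AD is y = 2075 − 4p. With pᵉ = 104, SRAS is y = 1547 + 2p.
Short run: 2075 − 4p = 1547 + 2p gives 528 = 6p, so p = 88 and y = 2075 − 4·88 = 1723.
y = 1723 is below potential 1755; expectations adjust and SRAS shifts right until y = 1755.
Long run: on the new AD curve, 1755 = 2075 − 4p gives p = 80.

Short run: p = 88, y = 1723. Long run: p = 80.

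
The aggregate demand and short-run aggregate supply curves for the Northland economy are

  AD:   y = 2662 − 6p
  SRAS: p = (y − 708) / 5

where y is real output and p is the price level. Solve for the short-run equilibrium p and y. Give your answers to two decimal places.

p = 177.64, y = 1596.18

Rearrange SRAS to y = 708 + 5p.
Set AD = SRAS: 2662 − 6p = 708 + 5p, so 1954 = 11p and p = 177.64.
Substituting into AD, y = 2662 − 6p = 1596.18.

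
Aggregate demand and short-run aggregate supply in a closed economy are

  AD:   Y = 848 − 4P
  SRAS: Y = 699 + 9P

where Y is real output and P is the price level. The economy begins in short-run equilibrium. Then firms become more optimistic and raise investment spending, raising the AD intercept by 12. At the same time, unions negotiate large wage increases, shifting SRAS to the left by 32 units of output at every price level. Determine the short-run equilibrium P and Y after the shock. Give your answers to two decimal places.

P = 14.85, Y = 800.62

After both shocks: AD is Y = 860 − 4P and SRAS is Y = 667 + 9P.
Setting them equal: 193 = 13P, so P = 14.85.
Substituting into AD, Y = 800.62.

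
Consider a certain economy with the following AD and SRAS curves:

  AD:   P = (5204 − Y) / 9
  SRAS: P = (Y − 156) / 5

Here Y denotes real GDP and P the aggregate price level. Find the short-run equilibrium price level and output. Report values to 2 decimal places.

Rearrange AD to Y = 5204 − 9P.
Rearrange SRAS to Y = 156 + 5P.
Set AD = SRAS: 5204 − 9P = 156 + 5P, so 5048 = 14P and P = 360.57.
Substituting into AD, Y = 5204 − 9P = 1958.86.

P = 360.57, Y = 1958.86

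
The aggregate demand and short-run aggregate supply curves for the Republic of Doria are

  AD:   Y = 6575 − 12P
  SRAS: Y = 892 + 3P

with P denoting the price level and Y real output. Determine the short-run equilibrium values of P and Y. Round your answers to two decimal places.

P = 378.87, Y = 2028.60

Set AD = SRAS: 6575 − 12P = 892 + 3P, so 5683 = 15P and P = 378.87.
Substituting into AD, Y = 6575 − 12P = 2028.60.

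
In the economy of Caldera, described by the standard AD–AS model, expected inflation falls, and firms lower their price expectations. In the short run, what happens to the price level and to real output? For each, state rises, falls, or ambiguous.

This is a favourable supply shock: SRAS shifts right.
Moving along the downward-sloping AD curve, P falls and Y rises.

Price level: falls; output: rises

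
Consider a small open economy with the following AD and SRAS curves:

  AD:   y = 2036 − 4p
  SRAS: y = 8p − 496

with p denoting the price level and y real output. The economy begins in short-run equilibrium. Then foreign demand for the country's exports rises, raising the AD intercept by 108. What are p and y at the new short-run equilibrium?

p = 220, y = 1264

This is a positive demand shock: AD shifts right.
New AD: y = 2144 − 4p.
Set AD = SRAS: 2144 − 4p = 8p − 496, so 2640 = 12p and p = 220.
y = 2144 − 4·220 = 1264.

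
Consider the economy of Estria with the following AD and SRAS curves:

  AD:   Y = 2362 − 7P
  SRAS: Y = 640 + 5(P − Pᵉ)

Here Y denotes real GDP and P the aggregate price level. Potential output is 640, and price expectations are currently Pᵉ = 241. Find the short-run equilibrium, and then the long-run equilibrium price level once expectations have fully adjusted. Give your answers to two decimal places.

Short run: with Pᵉ = 241, SRAS is Y = 5P − 565. Setting AD = SRAS gives 2927 = 12P, so P = 243.92 and Y = 2362 − 7P = 654.58.
Output 654.58 is above potential 640, so over time expected prices rise and SRAS shifts left until Y returns to 640.
Long run: Y = 640 on the AD curve gives 640 = 2362 − 7P, so P = 246.00.

Short run: P = 243.92, Y = 654.58. Long run: P = 246.00.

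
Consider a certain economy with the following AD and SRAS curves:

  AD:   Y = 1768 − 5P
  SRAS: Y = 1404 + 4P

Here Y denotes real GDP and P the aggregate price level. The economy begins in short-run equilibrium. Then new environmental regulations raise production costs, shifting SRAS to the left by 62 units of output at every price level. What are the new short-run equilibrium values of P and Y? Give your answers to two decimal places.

This is a negative supply shock: SRAS shifts left.
New SRAS: Y = 1342 + 4P.
Set AD = SRAS: 1768 − 5P = 1342 + 4P, so 426 = 9P and P = 47.33.
Substituting into AD, Y = 1531.33.

P = 47.33, Y = 1531.33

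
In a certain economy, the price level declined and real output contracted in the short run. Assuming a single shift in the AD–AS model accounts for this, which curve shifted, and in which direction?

P fell and Y fell. An AD shift moves P and Y in the same direction; an SRAS shift moves them in opposite directions.
Here P and Y moved in the same direction, so the AD curve shifted.
Since Y fell, AD shifted left.

AD shifted left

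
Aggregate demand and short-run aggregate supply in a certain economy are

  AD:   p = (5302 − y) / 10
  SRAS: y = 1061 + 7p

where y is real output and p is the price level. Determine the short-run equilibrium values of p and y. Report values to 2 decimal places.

Rearrange AD to y = 5302 − 10p.
Set AD = SRAS: 5302 − 10p = 1061 + 7p, so 4241 = 17p and p = 249.47.
Substituting into AD, y = 5302 − 10p = 2807.29.

p = 249.47, y = 2807.29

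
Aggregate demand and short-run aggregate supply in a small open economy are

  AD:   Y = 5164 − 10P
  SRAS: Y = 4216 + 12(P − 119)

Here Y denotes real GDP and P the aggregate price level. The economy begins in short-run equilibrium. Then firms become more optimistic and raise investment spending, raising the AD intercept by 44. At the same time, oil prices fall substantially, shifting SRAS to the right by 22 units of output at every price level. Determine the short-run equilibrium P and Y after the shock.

After both shocks: AD is Y = 5208 − 10P and SRAS is Y = 2810 + 12P.
Setting them equal: 2398 = 22P, so P = 109.
Y = 5208 − 10·109 = 4118.

P = 109, Y = 4118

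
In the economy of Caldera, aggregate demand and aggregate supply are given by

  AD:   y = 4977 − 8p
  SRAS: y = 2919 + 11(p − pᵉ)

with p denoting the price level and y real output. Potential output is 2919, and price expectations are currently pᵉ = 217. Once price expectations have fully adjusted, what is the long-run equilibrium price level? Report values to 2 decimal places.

Long-run p = 257.25

Short run: with pᵉ = 217, SRAS is y = 532 + 11p. Setting AD = SRAS gives 4445 = 19p, so p = 233.95 and y = 4977 − 8p = 3105.42.
Output 3105.42 is above potential 2919, so over time expected prices rise and SRAS shifts left until y returns to 2919.
Long run: y = 2919 on the AD curve gives 2919 = 4977 − 8p, so p = 257.25.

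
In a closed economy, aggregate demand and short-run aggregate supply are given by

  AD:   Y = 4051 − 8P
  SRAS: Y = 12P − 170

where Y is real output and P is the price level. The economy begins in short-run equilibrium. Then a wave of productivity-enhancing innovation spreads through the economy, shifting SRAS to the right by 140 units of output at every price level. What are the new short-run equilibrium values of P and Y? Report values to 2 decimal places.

This is a positive supply shock: SRAS shifts right.
New SRAS: Y = 12P − 30.
Set AD = SRAS: 4051 − 8P = 12P − 30, so 4081 = 20P and P = 204.05.
Substituting into AD, Y = 2418.60.

P = 204.05, Y = 2418.60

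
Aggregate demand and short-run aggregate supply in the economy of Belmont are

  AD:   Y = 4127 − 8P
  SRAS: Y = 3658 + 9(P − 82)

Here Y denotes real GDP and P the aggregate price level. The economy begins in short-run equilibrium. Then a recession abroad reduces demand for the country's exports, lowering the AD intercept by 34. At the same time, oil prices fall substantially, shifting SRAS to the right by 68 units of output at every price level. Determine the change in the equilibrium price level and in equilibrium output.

After both shocks: AD is Y = 4093 − 8P and SRAS is Y = 2988 + 9P.
Setting them equal: 1105 = 17P, so P = 65.
Y = 4093 − 8·65 = 3573.
Initially P = 71, Y = 3559, so ΔP = -6 and ΔY = +14.

ΔP = -6, ΔY = +14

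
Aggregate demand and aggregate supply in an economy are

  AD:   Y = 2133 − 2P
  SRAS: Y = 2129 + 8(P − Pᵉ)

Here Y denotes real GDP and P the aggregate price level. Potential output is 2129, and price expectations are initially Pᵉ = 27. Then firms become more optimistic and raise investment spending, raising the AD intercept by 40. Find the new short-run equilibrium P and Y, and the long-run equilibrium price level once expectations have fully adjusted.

Short run: P = 26, Y = 2121. Long run: P = 22.

AD shifts right: new AD is Y = 2173 − 2P. With Pᵉ = 27, SRAS is Y = 1913 + 8P.
Short run: 2173 − 2P = 1913 + 8P gives 260 = 10P, so P = 26 and Y = 2173 − 2·26 = 2121.
Y = 2121 is below potential 2129; expectations adjust and SRAS shifts right until Y = 2129.
Long run: on the new AD curve, 2129 = 2173 − 2P gives P = 22.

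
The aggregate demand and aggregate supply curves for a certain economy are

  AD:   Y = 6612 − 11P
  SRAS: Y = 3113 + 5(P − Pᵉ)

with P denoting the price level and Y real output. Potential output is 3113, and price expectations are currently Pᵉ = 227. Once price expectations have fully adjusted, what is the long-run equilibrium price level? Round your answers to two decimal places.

Long-run P = 318.09

Short run: with Pᵉ = 227, SRAS is Y = 1978 + 5P. Setting AD = SRAS gives 4634 = 16P, so P = 289.63 and Y = 6612 − 11P = 3426.13.
Output 3426.13 is above potential 3113, so over time expected prices rise and SRAS shifts left until Y returns to 3113.
Long run: Y = 3113 on the AD curve gives 3113 = 6612 − 11P, so P = 318.09.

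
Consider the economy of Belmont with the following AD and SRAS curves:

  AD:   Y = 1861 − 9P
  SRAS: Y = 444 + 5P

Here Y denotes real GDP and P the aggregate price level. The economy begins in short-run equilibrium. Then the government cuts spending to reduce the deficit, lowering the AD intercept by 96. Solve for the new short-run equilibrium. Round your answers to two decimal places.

This is a negative demand shock: AD shifts left.
New AD: Y = 1765 − 9P.
Set AD = SRAS: 1765 − 9P = 444 + 5P, so 1321 = 14P and P = 94.36.
Substituting into AD, Y = 915.79.

P = 94.36, Y = 915.79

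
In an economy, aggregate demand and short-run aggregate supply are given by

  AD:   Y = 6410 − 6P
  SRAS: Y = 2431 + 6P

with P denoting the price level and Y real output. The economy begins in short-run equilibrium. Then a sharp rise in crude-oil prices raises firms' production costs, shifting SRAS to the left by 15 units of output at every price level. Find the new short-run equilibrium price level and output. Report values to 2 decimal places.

This is a negative supply shock: SRAS shifts left.
New SRAS: Y = 2416 + 6P.
Set AD = SRAS: 6410 − 6P = 2416 + 6P, so 3994 = 12P and P = 332.83.
Substituting into AD, Y = 4413.00.

P = 332.83, Y = 4413.00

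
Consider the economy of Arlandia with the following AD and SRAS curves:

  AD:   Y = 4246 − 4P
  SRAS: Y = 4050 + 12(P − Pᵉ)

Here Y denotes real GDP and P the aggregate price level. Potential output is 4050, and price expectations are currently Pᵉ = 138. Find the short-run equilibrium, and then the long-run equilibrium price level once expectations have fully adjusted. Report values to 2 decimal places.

Short run: with Pᵉ = 138, SRAS is Y = 2394 + 12P. Setting AD = SRAS gives 1852 = 16P, so P = 115.75 and Y = 4246 − 4P = 3783.00.
Output 3783.00 is below potential 4050, so over time expected prices fall and SRAS shifts right until Y returns to 4050.
Long run: Y = 4050 on the AD curve gives 4050 = 4246 − 4P, so P = 49.00.

Short run: P = 115.75, Y = 3783.00. Long run: P = 49.00.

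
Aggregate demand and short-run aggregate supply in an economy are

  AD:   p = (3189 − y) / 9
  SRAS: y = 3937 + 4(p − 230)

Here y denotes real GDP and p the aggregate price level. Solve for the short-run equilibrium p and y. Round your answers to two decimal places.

Write SRAS as y = 3937 + 4p − 920 = 3017 + 4p.
Rearrange AD to y = 3189 − 9p.
Set AD = SRAS: 3189 − 9p = 3017 + 4p, so 172 = 13p and p = 13.23.
Substituting into AD, y = 3189 − 9p = 3069.92.

p = 13.23, y = 3069.92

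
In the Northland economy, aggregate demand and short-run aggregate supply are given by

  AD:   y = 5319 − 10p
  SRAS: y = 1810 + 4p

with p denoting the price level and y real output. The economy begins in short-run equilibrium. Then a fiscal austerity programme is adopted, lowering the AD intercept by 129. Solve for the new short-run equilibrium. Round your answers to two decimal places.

This is a negative demand shock: AD shifts left.
New AD: y = 5190 − 10p.
Set AD = SRAS: 5190 − 10p = 1810 + 4p, so 3380 = 14p and p = 241.43.
Substituting into AD, y = 2775.71.

p = 241.43, y = 2775.71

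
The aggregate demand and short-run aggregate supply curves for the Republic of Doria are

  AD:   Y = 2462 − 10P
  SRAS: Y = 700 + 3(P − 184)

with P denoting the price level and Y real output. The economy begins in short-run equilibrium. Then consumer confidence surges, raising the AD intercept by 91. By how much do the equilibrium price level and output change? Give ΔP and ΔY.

ΔP = +7, ΔY = +21

This is a positive demand shock: AD shifts right.
New AD: Y = 2553 − 10P.
SRAS can be written Y = 148 + 3P.
Set AD = SRAS: 2553 − 10P = 148 + 3P, so 2405 = 13P and P = 185.
Y = 2553 − 10·185 = 703.
Initially P = 178, Y = 682, so ΔP = +7 and ΔY = +21.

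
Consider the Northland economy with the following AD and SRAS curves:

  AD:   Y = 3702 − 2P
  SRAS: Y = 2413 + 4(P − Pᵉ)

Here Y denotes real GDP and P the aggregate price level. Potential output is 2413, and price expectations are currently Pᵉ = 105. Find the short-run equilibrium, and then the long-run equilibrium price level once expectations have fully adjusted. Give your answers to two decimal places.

Short run: with Pᵉ = 105, SRAS is Y = 1993 + 4P. Setting AD = SRAS gives 1709 = 6P, so P = 284.83 and Y = 3702 − 2P = 3132.33.
Output 3132.33 is above potential 2413, so over time expected prices rise and SRAS shifts left until Y returns to 2413.
Long run: Y = 2413 on the AD curve gives 2413 = 3702 − 2P, so P = 644.50.

Short run: P = 284.83, Y = 3132.33. Long run: P = 644.50.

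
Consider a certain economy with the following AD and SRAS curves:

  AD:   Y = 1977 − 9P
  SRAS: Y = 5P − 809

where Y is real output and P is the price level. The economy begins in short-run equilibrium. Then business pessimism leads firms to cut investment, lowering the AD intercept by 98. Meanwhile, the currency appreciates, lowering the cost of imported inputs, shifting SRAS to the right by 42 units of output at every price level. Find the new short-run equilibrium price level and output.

After both shocks: AD is Y = 1879 − 9P and SRAS is Y = 5P − 767.
Setting them equal: 2646 = 14P, so P = 189.
Y = 1879 − 9·189 = 178.

P = 189, Y = 178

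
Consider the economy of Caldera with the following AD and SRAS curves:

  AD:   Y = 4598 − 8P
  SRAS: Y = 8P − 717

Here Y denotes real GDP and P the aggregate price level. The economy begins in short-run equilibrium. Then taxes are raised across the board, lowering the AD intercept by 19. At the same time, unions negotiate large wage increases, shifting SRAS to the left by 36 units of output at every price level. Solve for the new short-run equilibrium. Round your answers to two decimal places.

P = 333.25, Y = 1913.00

After both shocks: AD is Y = 4579 − 8P and SRAS is Y = 8P − 753.
Setting them equal: 5332 = 16P, so P = 333.25.
Substituting into AD, Y = 1913.00.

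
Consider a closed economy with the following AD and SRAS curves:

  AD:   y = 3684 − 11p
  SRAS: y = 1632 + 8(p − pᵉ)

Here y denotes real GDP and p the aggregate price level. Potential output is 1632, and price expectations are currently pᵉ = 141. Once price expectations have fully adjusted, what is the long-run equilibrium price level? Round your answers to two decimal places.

Long-run p = 186.55

Short run: with pᵉ = 141, SRAS is y = 504 + 8p. Setting AD = SRAS gives 3180 = 19p, so p = 167.37 and y = 3684 − 11p = 1842.95.
Output 1842.95 is above potential 1632, so over time expected prices rise and SRAS shifts left until y returns to 1632.
Long run: y = 1632 on the AD curve gives 1632 = 3684 − 11p, so p = 186.55.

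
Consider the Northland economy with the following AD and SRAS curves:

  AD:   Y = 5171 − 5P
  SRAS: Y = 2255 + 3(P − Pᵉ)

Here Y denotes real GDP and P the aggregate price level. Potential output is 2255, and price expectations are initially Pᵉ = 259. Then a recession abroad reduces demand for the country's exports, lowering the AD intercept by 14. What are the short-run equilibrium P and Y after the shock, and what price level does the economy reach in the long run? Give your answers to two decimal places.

Short run: P = 459.88, Y = 2857.63. Long run: P = 580.40.

AD shifts left: new AD is Y = 5157 − 5P. With Pᵉ = 259, SRAS is Y = 1478 + 3P.
Short run: 5157 − 5P = 1478 + 3P gives 3679 = 8P, so P = 459.88 and Y = 5157 − 5P = 2857.63.
Y = 2857.63 is above potential 2255; expectations adjust and SRAS shifts left until Y = 2255.
Long run: on the new AD curve, 2255 = 5157 − 5P gives P = 580.40.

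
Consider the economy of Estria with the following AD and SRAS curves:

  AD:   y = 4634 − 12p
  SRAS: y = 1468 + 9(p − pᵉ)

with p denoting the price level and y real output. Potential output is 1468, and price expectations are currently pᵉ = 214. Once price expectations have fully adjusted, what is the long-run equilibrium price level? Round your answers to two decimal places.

Long-run p = 263.83

Short run: with pᵉ = 214, SRAS is y = 9p − 458. Setting AD = SRAS gives 5092 = 21p, so p = 242.48 and y = 4634 − 12p = 1724.29.
Output 1724.29 is above potential 1468, so over time expected prices rise and SRAS shifts left until y returns to 1468.
Long run: y = 1468 on the AD curve gives 1468 = 4634 − 12p, so p = 263.83.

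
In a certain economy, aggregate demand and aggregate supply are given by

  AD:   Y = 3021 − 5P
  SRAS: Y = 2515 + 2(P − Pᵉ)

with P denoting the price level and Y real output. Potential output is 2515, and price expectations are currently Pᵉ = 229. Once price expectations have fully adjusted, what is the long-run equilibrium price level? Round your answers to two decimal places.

Short run: with Pᵉ = 229, SRAS is Y = 2057 + 2P. Setting AD = SRAS gives 964 = 7P, so P = 137.71 and Y = 3021 − 5P = 2332.43.
Output 2332.43 is below potential 2515, so over time expected prices fall and SRAS shifts right until Y returns to 2515.
Long run: Y = 2515 on the AD curve gives 2515 = 3021 − 5P, so P = 101.20.

Long-run P = 101.20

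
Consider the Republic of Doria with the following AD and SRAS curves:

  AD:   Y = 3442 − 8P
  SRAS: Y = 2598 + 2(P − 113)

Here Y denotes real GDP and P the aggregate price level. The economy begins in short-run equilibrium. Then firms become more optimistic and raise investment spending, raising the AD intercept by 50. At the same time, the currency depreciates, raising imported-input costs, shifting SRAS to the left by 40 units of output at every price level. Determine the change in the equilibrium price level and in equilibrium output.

After both shocks: AD is Y = 3492 − 8P and SRAS is Y = 2332 + 2P.
Setting them equal: 1160 = 10P, so P = 116.
Y = 3492 − 8·116 = 2564.
Initially P = 107, Y = 2586, so ΔP = +9 and ΔY = -22.

ΔP = +9, ΔY = -22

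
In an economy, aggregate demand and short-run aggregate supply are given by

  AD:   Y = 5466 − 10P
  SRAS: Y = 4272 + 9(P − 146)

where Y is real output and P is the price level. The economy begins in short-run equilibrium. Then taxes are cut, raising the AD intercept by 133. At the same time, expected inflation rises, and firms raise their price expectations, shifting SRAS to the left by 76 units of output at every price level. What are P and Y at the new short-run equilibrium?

P = 143, Y = 4169

After both shocks: AD is Y = 5599 − 10P and SRAS is Y = 2882 + 9P.
Setting them equal: 2717 = 19P, so P = 143.
Y = 5599 − 10·143 = 4169.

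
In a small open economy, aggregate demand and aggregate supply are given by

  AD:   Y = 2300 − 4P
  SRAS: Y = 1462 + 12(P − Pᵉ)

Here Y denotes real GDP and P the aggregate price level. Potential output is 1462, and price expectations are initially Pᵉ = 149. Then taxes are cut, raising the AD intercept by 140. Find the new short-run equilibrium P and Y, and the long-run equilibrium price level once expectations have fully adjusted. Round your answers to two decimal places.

Short run: P = 172.88, Y = 1748.50. Long run: P = 244.50.

AD shifts right: new AD is Y = 2440 − 4P. With Pᵉ = 149, SRAS is Y = 12P − 326.
Short run: 2440 − 4P = 12P − 326 gives 2766 = 16P, so P = 172.88 and Y = 2440 − 4P = 1748.50.
Y = 1748.50 is above potential 1462; expectations adjust and SRAS shifts left until Y = 1462.
Long run: on the new AD curve, 1462 = 2440 − 4P gives P = 244.50.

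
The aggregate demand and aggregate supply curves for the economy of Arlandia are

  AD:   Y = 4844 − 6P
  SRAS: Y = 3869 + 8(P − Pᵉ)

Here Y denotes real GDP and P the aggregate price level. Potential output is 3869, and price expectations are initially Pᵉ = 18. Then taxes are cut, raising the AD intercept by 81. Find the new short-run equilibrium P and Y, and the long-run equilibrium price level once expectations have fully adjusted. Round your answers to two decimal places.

Short run: P = 85.71, Y = 4410.71. Long run: P = 176.00.

AD shifts right: new AD is Y = 4925 − 6P. With Pᵉ = 18, SRAS is Y = 3725 + 8P.
Short run: 4925 − 6P = 3725 + 8P gives 1200 = 14P, so P = 85.71 and Y = 4925 − 6P = 4410.71.
Y = 4410.71 is above potential 3869; expectations adjust and SRAS shifts left until Y = 3869.
Long run: on the new AD curve, 3869 = 4925 − 6P gives P = 176.00.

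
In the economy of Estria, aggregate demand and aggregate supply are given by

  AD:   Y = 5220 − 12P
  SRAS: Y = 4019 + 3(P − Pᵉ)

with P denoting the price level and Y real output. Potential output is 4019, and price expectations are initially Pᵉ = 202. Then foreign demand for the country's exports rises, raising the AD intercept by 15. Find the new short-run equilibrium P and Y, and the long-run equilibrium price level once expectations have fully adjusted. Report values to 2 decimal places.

AD shifts right: new AD is Y = 5235 − 12P. With Pᵉ = 202, SRAS is Y = 3413 + 3P.
Short run: 5235 − 12P = 3413 + 3P gives 1822 = 15P, so P = 121.47 and Y = 5235 − 12P = 3777.40.
Y = 3777.40 is below potential 4019; expectations adjust and SRAS shifts right until Y = 4019.
Long run: on the new AD curve, 4019 = 5235 − 12P gives P = 101.33.

Short run: P = 121.47, Y = 3777.40. Long run: P = 101.33.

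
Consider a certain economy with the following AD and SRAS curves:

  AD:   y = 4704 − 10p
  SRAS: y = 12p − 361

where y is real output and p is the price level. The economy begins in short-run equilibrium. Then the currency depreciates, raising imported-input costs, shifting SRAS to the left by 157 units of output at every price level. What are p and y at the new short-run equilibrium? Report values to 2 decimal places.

This is a negative supply shock: SRAS shifts left.
New SRAS: y = 12p − 518.
Set AD = SRAS: 4704 − 10p = 12p − 518, so 5222 = 22p and p = 237.36.
Substituting into AD, y = 2330.36.

p = 237.36, y = 2330.36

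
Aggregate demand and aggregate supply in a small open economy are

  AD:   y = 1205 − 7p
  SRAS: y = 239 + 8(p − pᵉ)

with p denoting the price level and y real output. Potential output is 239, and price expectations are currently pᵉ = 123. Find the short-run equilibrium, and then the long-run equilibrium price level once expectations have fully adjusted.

Short run: p = 130, y = 295. Long run: p = 138.

Short run: with pᵉ = 123, SRAS is y = 8p − 745. Setting AD = SRAS gives 1950 = 15p, so p = 130 and y = 1205 − 7·130 = 295.
Output 295 is above potential 239, so over time expected prices rise and SRAS shifts left until y returns to 239.
Long run: y = 239 on the AD curve gives 239 = 1205 − 7p, so p = 138.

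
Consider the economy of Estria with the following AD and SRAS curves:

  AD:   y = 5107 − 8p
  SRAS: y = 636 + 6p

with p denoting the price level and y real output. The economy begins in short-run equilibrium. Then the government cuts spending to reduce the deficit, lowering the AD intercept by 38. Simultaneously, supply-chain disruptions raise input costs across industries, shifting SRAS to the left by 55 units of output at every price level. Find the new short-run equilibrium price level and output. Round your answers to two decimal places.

p = 320.57, y = 2504.43

After both shocks: AD is y = 5069 − 8p and SRAS is y = 581 + 6p.
Setting them equal: 4488 = 14p, so p = 320.57.
Substituting into AD, y = 2504.43.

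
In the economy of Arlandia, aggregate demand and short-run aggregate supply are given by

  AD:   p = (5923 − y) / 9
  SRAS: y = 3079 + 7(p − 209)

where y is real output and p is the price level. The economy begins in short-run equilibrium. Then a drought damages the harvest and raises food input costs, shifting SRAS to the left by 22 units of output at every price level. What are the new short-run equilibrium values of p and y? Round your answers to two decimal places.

p = 270.56, y = 3487.94

This is a negative supply shock: SRAS shifts left.
New SRAS: y = 1594 + 7p.
Set AD = SRAS: 5923 − 9p = 1594 + 7p, so 4329 = 16p and p = 270.56.
Substituting into AD, y = 3487.94.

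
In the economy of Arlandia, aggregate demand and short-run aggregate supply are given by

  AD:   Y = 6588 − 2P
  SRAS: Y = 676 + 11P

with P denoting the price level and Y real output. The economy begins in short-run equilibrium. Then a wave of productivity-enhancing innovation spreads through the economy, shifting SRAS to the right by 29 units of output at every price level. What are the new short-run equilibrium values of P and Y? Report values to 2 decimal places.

This is a positive supply shock: SRAS shifts right.
New SRAS: Y = 705 + 11P.
Set AD = SRAS: 6588 − 2P = 705 + 11P, so 5883 = 13P and P = 452.54.
Substituting into AD, Y = 5682.92.

P = 452.54, Y = 5682.92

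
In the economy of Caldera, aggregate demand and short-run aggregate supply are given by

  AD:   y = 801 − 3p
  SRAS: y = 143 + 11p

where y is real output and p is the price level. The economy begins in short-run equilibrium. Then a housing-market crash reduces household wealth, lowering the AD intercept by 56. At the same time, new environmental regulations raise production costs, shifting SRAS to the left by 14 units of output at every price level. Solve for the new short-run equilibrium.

After both shocks: AD is y = 745 − 3p and SRAS is y = 129 + 11p.
Setting them equal: 616 = 14p, so p = 44.
y = 745 − 3·44 = 613.

p = 44, y = 613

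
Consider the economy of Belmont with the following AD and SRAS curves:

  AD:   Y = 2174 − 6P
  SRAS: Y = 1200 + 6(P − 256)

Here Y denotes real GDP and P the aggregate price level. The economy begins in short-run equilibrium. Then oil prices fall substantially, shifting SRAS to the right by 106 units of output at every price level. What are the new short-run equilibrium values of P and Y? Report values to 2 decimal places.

This is a positive supply shock: SRAS shifts right.
New SRAS: Y = 6P − 230.
Set AD = SRAS: 2174 − 6P = 6P − 230, so 2404 = 12P and P = 200.33.
Substituting into AD, Y = 972.00.

P = 200.33, Y = 972.00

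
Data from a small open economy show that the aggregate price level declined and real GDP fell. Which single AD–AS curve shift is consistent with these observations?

AD shifted left

P fell and Y fell. An AD shift moves P and Y in the same direction; an SRAS shift moves them in opposite directions.
Here P and Y moved in the same direction, so the AD curve shifted.
Since Y fell, AD shifted left.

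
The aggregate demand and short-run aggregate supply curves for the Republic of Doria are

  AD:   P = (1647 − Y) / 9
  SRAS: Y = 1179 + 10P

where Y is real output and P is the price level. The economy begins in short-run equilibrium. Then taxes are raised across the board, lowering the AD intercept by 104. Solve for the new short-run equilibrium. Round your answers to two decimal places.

This is a negative demand shock: AD shifts left.
New AD: Y = 1543 − 9P.
Set AD = SRAS: 1543 − 9P = 1179 + 10P, so 364 = 19P and P = 19.16.
Substituting into AD, Y = 1370.58.

P = 19.16, Y = 1370.58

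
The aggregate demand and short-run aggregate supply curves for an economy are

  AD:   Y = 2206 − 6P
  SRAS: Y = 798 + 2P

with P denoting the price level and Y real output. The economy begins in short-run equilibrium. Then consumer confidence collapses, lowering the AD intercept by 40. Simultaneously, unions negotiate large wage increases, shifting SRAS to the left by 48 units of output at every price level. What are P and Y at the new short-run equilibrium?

After both shocks: AD is Y = 2166 − 6P and SRAS is Y = 750 + 2P.
Setting them equal: 1416 = 8P, so P = 177.
Y = 2166 − 6·177 = 1104.

P = 177, Y = 1104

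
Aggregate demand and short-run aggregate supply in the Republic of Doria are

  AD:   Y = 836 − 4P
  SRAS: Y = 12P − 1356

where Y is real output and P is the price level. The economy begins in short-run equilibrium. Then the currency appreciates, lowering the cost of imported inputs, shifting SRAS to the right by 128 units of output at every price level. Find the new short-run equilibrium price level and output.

P = 129, Y = 320

This is a positive supply shock: SRAS shifts right.
New SRAS: Y = 12P − 1228.
Set AD = SRAS: 836 − 4P = 12P − 1228, so 2064 = 16P and P = 129.
Y = 836 − 4·129 = 320.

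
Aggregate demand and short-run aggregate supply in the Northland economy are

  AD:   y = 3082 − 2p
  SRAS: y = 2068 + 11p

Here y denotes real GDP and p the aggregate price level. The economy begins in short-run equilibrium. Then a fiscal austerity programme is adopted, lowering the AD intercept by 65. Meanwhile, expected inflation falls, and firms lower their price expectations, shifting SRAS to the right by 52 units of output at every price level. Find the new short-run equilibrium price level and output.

After both shocks: AD is y = 3017 − 2p and SRAS is y = 2120 + 11p.
Setting them equal: 897 = 13p, so p = 69.
y = 3017 − 2·69 = 2879.

p = 69, y = 2879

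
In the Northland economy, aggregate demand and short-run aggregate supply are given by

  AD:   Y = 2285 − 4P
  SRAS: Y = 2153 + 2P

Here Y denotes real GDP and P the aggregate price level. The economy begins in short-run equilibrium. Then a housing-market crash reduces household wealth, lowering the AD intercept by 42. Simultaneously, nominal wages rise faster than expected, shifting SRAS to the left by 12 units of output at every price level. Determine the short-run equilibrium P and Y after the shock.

After both shocks: AD is Y = 2243 − 4P and SRAS is Y = 2141 + 2P.
Setting them equal: 102 = 6P, so P = 17.
Y = 2243 − 4·17 = 2175.

P = 17, Y = 2175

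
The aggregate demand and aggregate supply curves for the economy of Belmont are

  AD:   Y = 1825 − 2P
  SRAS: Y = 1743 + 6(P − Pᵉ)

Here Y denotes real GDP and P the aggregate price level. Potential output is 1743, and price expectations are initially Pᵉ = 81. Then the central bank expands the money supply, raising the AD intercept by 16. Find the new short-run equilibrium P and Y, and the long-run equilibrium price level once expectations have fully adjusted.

AD shifts right: new AD is Y = 1841 − 2P. With Pᵉ = 81, SRAS is Y = 1257 + 6P.
Short run: 1841 − 2P = 1257 + 6P gives 584 = 8P, so P = 73 and Y = 1841 − 2·73 = 1695.
Y = 1695 is below potential 1743; expectations adjust and SRAS shifts right until Y = 1743.
Long run: on the new AD curve, 1743 = 1841 − 2P gives P = 49.

Short run: P = 73, Y = 1695. Long run: P = 49.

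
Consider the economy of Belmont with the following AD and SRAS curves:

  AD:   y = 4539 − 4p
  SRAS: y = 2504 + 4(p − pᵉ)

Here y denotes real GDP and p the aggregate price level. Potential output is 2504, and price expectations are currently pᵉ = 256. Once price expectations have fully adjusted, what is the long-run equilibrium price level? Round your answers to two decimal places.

Short run: with pᵉ = 256, SRAS is y = 1480 + 4p. Setting AD = SRAS gives 3059 = 8p, so p = 382.38 and y = 4539 − 4p = 3009.50.
Output 3009.50 is above potential 2504, so over time expected prices rise and SRAS shifts left until y returns to 2504.
Long run: y = 2504 on the AD curve gives 2504 = 4539 − 4p, so p = 508.75.

Long-run p = 508.75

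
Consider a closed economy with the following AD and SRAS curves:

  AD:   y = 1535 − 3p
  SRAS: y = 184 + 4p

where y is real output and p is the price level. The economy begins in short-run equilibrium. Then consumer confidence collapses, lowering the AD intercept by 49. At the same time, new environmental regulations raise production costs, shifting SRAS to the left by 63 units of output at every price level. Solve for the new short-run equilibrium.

p = 195, y = 901

After both shocks: AD is y = 1486 − 3p and SRAS is y = 121 + 4p.
Setting them equal: 1365 = 7p, so p = 195.
y = 1486 − 3·195 = 901.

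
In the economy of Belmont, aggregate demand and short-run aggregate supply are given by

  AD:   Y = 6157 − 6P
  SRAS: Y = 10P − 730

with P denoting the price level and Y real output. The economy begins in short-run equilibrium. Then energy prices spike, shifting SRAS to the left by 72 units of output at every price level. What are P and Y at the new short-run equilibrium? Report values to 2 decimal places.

This is a negative supply shock: SRAS shifts left.
New SRAS: Y = 10P − 802.
Set AD = SRAS: 6157 − 6P = 10P − 802, so 6959 = 16P and P = 434.94.
Substituting into AD, Y = 3547.38.

P = 434.94, Y = 3547.38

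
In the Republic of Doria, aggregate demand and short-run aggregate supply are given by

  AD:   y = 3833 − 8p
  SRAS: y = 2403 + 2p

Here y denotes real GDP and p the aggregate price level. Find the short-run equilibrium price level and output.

Set AD = SRAS: 3833 − 8p = 2403 + 2p, so 1430 = 10p and p = 143.
Then y = 3833 − 8·143 = 2689.

p = 143, y = 2689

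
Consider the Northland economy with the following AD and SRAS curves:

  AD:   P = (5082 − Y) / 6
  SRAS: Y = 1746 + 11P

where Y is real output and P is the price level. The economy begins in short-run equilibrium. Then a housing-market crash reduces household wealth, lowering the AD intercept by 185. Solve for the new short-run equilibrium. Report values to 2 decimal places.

P = 185.35, Y = 3784.88

This is a negative demand shock: AD shifts left.
New AD: Y = 4897 − 6P.
Set AD = SRAS: 4897 − 6P = 1746 + 11P, so 3151 = 17P and P = 185.35.
Substituting into AD, Y = 3784.88.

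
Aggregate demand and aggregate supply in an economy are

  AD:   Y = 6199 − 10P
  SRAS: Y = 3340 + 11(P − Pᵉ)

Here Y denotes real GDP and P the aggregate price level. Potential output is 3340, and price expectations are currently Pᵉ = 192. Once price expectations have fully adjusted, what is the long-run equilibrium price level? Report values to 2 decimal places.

Short run: with Pᵉ = 192, SRAS is Y = 1228 + 11P. Setting AD = SRAS gives 4971 = 21P, so P = 236.71 and Y = 6199 − 10P = 3831.86.
Output 3831.86 is above potential 3340, so over time expected prices rise and SRAS shifts left until Y returns to 3340.
Long run: Y = 3340 on the AD curve gives 3340 = 6199 − 10P, so P = 285.90.

Long-run P = 285.90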